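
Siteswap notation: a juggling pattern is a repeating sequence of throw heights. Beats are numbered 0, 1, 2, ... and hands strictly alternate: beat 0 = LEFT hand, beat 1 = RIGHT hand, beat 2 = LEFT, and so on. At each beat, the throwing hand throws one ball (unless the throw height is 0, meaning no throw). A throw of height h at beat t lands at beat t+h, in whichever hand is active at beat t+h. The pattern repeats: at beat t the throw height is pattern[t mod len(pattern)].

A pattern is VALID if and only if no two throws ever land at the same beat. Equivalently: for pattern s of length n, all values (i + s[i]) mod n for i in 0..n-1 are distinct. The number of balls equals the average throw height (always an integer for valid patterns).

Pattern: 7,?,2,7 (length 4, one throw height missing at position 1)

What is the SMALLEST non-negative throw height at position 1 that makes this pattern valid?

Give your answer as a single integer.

i=0: (0 + 7) mod 4 = 3
i=1: s[i]=? (unknown)
i=2: (2 + 2) mod 4 = 0
i=3: (3 + 7) mod 4 = 2
Known residues: [0, 2, 3]; need a permutation of 0..3, so missing residue r = 1
Need (1 + s) mod 4 = 1; smallest s = (1 - 1) mod 4 = 0

Answer: 0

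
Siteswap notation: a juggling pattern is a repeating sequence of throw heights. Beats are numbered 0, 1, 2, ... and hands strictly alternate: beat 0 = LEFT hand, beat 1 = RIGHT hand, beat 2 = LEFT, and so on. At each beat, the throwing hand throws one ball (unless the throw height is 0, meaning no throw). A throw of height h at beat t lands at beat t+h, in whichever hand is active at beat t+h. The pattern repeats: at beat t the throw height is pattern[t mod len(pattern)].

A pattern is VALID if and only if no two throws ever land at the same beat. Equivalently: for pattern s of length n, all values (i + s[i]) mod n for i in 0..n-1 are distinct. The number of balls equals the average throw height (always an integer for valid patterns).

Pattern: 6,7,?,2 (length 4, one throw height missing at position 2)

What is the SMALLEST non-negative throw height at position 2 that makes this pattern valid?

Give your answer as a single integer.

Answer: 1

Derivation:
i=0: (0 + 6) mod 4 = 2
i=1: (1 + 7) mod 4 = 0
i=2: s[i]=? (unknown)
i=3: (3 + 2) mod 4 = 1
Known residues: [0, 1, 2]; need a permutation of 0..3, so missing residue r = 3
Need (2 + s) mod 4 = 3; smallest s = (3 - 2) mod 4 = 1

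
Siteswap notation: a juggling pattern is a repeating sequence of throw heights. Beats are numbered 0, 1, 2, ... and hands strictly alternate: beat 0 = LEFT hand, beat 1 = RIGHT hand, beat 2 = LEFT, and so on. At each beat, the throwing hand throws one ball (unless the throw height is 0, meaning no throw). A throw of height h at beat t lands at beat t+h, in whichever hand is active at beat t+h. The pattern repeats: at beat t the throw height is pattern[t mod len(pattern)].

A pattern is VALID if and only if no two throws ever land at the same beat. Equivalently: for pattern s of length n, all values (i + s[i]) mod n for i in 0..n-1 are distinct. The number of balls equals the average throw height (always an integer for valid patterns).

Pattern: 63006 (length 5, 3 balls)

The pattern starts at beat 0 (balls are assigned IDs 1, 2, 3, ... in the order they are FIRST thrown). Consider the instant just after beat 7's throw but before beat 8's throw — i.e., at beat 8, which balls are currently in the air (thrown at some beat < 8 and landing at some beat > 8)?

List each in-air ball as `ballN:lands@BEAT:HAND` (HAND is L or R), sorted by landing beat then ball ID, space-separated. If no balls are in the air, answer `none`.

Answer: ball1:lands@9:R ball2:lands@10:L ball3:lands@11:R

Derivation:
Beat 0 (L): throw ball1 h=6 -> lands@6:L; in-air after throw: [b1@6:L]
Beat 1 (R): throw ball2 h=3 -> lands@4:L; in-air after throw: [b2@4:L b1@6:L]
Beat 4 (L): throw ball2 h=6 -> lands@10:L; in-air after throw: [b1@6:L b2@10:L]
Beat 5 (R): throw ball3 h=6 -> lands@11:R; in-air after throw: [b1@6:L b2@10:L b3@11:R]
Beat 6 (L): throw ball1 h=3 -> lands@9:R; in-air after throw: [b1@9:R b2@10:L b3@11:R]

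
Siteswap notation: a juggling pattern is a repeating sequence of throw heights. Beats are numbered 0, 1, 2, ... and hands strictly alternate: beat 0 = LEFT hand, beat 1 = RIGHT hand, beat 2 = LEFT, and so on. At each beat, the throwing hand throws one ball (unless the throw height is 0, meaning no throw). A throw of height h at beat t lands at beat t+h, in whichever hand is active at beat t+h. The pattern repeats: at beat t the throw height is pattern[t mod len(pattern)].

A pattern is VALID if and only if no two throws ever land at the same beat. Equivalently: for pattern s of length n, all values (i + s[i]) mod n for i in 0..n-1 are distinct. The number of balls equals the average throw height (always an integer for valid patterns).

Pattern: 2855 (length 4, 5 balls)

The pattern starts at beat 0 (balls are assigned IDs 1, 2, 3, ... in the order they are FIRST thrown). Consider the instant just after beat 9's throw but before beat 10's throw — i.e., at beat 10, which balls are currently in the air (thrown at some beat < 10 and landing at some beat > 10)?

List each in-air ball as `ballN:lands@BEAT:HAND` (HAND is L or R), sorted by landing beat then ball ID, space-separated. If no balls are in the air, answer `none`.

Beat 0 (L): throw ball1 h=2 -> lands@2:L; in-air after throw: [b1@2:L]
Beat 1 (R): throw ball2 h=8 -> lands@9:R; in-air after throw: [b1@2:L b2@9:R]
Beat 2 (L): throw ball1 h=5 -> lands@7:R; in-air after throw: [b1@7:R b2@9:R]
Beat 3 (R): throw ball3 h=5 -> lands@8:L; in-air after throw: [b1@7:R b3@8:L b2@9:R]
Beat 4 (L): throw ball4 h=2 -> lands@6:L; in-air after throw: [b4@6:L b1@7:R b3@8:L b2@9:R]
Beat 5 (R): throw ball5 h=8 -> lands@13:R; in-air after throw: [b4@6:L b1@7:R b3@8:L b2@9:R b5@13:R]
Beat 6 (L): throw ball4 h=5 -> lands@11:R; in-air after throw: [b1@7:R b3@8:L b2@9:R b4@11:R b5@13:R]
Beat 7 (R): throw ball1 h=5 -> lands@12:L; in-air after throw: [b3@8:L b2@9:R b4@11:R b1@12:L b5@13:R]
Beat 8 (L): throw ball3 h=2 -> lands@10:L; in-air after throw: [b2@9:R b3@10:L b4@11:R b1@12:L b5@13:R]
Beat 9 (R): throw ball2 h=8 -> lands@17:R; in-air after throw: [b3@10:L b4@11:R b1@12:L b5@13:R b2@17:R]
Beat 10 (L): throw ball3 h=5 -> lands@15:R; in-air after throw: [b4@11:R b1@12:L b5@13:R b3@15:R b2@17:R]

Answer: ball4:lands@11:R ball1:lands@12:L ball5:lands@13:R ball2:lands@17:R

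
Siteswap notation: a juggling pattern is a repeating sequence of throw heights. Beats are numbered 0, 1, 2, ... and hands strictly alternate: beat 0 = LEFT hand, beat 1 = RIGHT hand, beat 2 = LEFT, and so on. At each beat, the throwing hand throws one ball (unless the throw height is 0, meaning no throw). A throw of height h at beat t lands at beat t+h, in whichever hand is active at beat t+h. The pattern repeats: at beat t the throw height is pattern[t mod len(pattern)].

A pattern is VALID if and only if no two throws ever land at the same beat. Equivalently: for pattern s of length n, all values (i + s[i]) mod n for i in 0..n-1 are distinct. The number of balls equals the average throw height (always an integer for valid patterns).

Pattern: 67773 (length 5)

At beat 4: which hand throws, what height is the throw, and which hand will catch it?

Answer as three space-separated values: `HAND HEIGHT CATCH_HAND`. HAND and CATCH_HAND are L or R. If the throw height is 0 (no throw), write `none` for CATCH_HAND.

Beat 4: 4 mod 2 = 0, so hand = L
Throw height = pattern[4 mod 5] = pattern[4] = 3
Lands at beat 4+3=7, 7 mod 2 = 1, so catch hand = R

Answer: L 3 R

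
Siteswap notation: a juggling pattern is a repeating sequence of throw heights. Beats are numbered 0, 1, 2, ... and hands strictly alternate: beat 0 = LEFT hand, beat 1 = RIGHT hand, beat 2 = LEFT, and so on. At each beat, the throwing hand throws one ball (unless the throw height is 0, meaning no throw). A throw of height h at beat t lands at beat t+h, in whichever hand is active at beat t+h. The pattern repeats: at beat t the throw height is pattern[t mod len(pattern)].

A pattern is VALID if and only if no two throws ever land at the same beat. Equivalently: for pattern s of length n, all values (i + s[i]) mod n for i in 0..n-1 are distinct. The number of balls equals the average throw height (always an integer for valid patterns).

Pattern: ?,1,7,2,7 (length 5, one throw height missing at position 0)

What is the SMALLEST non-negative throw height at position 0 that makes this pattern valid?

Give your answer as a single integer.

i=0: s[i]=? (unknown)
i=1: (1 + 1) mod 5 = 2
i=2: (2 + 7) mod 5 = 4
i=3: (3 + 2) mod 5 = 0
i=4: (4 + 7) mod 5 = 1
Known residues: [0, 1, 2, 4]; need a permutation of 0..4, so missing residue r = 3
Need (0 + s) mod 5 = 3; smallest s = (3 - 0) mod 5 = 3

Answer: 3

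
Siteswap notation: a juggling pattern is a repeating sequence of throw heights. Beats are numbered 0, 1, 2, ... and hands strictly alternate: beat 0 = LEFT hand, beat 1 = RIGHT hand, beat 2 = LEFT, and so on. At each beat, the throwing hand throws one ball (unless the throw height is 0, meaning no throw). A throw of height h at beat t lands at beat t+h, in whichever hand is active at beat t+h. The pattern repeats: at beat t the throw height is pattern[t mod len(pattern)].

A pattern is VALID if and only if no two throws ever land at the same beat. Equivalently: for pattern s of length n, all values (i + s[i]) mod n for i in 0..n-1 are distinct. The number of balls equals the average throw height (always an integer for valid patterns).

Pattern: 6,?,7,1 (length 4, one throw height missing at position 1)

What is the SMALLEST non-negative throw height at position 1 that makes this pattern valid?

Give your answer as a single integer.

Answer: 2

Derivation:
i=0: (0 + 6) mod 4 = 2
i=1: s[i]=? (unknown)
i=2: (2 + 7) mod 4 = 1
i=3: (3 + 1) mod 4 = 0
Known residues: [0, 1, 2]; need a permutation of 0..3, so missing residue r = 3
Need (1 + s) mod 4 = 3; smallest s = (3 - 1) mod 4 = 2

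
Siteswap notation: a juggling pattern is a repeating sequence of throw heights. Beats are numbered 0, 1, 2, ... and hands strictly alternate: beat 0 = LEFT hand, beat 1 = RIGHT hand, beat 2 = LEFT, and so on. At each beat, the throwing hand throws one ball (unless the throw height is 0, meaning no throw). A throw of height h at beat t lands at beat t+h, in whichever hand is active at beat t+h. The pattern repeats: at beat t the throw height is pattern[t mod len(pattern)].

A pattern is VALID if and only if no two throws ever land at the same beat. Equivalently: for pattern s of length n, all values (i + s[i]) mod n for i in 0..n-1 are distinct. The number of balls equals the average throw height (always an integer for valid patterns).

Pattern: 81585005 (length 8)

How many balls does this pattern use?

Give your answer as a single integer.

Pattern = [8, 1, 5, 8, 5, 0, 0, 5], length n = 8
  position 0: throw height = 8, running sum = 8
  position 1: throw height = 1, running sum = 9
  position 2: throw height = 5, running sum = 14
  position 3: throw height = 8, running sum = 22
  position 4: throw height = 5, running sum = 27
  position 5: throw height = 0, running sum = 27
  position 6: throw height = 0, running sum = 27
  position 7: throw height = 5, running sum = 32
Total sum = 32; balls = sum / n = 32 / 8 = 4

Answer: 4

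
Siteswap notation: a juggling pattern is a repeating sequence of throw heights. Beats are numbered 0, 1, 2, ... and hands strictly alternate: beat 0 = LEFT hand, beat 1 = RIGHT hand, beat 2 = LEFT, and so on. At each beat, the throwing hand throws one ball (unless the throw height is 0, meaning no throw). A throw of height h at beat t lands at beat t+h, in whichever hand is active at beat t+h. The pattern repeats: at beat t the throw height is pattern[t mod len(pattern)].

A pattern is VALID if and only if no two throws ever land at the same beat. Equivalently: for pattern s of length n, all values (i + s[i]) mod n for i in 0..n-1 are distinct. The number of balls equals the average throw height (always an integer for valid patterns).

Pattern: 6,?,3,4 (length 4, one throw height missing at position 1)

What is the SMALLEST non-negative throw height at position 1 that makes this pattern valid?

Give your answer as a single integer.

i=0: (0 + 6) mod 4 = 2
i=1: s[i]=? (unknown)
i=2: (2 + 3) mod 4 = 1
i=3: (3 + 4) mod 4 = 3
Known residues: [1, 2, 3]; need a permutation of 0..3, so missing residue r = 0
Need (1 + s) mod 4 = 0; smallest s = (0 - 1) mod 4 = 3

Answer: 3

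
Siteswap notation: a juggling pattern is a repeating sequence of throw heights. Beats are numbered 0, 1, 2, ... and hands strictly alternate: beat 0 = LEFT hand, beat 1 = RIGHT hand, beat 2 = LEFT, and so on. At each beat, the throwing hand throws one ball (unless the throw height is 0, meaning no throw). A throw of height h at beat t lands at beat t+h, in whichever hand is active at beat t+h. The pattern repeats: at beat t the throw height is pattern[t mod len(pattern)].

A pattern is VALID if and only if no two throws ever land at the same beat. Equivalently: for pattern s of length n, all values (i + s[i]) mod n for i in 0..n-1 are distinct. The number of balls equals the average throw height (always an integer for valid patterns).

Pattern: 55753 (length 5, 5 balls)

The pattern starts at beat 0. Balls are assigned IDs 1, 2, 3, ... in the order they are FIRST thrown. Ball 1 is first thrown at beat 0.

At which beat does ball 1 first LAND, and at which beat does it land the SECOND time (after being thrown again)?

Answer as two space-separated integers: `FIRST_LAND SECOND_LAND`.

Answer: 5 10

Derivation:
Beat 0 (L): throw ball1 h=5 -> lands@5:R; in-air after throw: [b1@5:R]
Beat 1 (R): throw ball2 h=5 -> lands@6:L; in-air after throw: [b1@5:R b2@6:L]
Beat 2 (L): throw ball3 h=7 -> lands@9:R; in-air after throw: [b1@5:R b2@6:L b3@9:R]
Beat 3 (R): throw ball4 h=5 -> lands@8:L; in-air after throw: [b1@5:R b2@6:L b4@8:L b3@9:R]
Beat 4 (L): throw ball5 h=3 -> lands@7:R; in-air after throw: [b1@5:R b2@6:L b5@7:R b4@8:L b3@9:R]
Beat 5 (R): throw ball1 h=5 -> lands@10:L; in-air after throw: [b2@6:L b5@7:R b4@8:L b3@9:R b1@10:L]
Beat 6 (L): throw ball2 h=5 -> lands@11:R; in-air after throw: [b5@7:R b4@8:L b3@9:R b1@10:L b2@11:R]
Beat 7 (R): throw ball5 h=7 -> lands@14:L; in-air after throw: [b4@8:L b3@9:R b1@10:L b2@11:R b5@14:L]
Beat 8 (L): throw ball4 h=5 -> lands@13:R; in-air after throw: [b3@9:R b1@10:L b2@11:R b4@13:R b5@14:L]
Beat 9 (R): throw ball3 h=3 -> lands@12:L; in-air after throw: [b1@10:L b2@11:R b3@12:L b4@13:R b5@14:L]
Beat 10 (L): throw ball1 h=5 -> lands@15:R; in-air after throw: [b2@11:R b3@12:L b4@13:R b5@14:L b1@15:R]
Ball 1: thrown@0 h=5 -> first land @5; rethrown@5 h=5 -> second land @10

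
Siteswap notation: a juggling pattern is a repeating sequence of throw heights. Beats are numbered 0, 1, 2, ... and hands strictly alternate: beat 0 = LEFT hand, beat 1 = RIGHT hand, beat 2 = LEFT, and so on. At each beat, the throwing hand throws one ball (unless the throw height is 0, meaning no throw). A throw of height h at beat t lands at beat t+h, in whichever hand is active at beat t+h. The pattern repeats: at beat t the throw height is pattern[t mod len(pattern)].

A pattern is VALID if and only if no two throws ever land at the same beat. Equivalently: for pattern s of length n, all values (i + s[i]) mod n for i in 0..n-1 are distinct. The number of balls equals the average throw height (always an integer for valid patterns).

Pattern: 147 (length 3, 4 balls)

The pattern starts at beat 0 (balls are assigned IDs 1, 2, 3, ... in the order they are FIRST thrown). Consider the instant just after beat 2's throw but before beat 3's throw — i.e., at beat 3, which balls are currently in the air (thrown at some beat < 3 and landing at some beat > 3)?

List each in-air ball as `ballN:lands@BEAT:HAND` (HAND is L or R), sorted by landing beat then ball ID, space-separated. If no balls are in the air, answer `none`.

Answer: ball1:lands@5:R ball2:lands@9:R

Derivation:
Beat 0 (L): throw ball1 h=1 -> lands@1:R; in-air after throw: [b1@1:R]
Beat 1 (R): throw ball1 h=4 -> lands@5:R; in-air after throw: [b1@5:R]
Beat 2 (L): throw ball2 h=7 -> lands@9:R; in-air after throw: [b1@5:R b2@9:R]
Beat 3 (R): throw ball3 h=1 -> lands@4:L; in-air after throw: [b3@4:L b1@5:R b2@9:R]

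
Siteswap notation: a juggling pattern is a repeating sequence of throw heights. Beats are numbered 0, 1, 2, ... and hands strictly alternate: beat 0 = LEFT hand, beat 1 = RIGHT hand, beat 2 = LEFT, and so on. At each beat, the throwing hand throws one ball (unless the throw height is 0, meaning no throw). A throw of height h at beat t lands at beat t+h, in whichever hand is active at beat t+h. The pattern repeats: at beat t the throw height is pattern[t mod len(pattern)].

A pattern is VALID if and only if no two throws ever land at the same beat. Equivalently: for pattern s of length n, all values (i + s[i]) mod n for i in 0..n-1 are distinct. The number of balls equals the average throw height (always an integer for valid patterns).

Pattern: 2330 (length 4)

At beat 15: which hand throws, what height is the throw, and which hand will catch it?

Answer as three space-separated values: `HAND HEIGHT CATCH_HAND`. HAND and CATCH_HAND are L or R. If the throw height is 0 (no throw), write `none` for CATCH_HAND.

Beat 15: 15 mod 2 = 1, so hand = R
Throw height = pattern[15 mod 4] = pattern[3] = 0

Answer: R 0 none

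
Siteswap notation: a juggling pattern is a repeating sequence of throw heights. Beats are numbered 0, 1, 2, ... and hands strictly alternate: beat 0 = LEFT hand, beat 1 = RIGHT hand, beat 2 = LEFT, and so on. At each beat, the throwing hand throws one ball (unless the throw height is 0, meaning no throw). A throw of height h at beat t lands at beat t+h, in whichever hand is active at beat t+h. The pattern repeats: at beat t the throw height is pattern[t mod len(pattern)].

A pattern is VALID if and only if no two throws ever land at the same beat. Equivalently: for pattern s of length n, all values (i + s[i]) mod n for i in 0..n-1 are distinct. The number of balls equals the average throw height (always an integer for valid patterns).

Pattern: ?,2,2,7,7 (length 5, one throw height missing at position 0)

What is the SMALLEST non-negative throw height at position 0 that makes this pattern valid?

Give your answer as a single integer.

i=0: s[i]=? (unknown)
i=1: (1 + 2) mod 5 = 3
i=2: (2 + 2) mod 5 = 4
i=3: (3 + 7) mod 5 = 0
i=4: (4 + 7) mod 5 = 1
Known residues: [0, 1, 3, 4]; need a permutation of 0..4, so missing residue r = 2
Need (0 + s) mod 5 = 2; smallest s = (2 - 0) mod 5 = 2

Answer: 2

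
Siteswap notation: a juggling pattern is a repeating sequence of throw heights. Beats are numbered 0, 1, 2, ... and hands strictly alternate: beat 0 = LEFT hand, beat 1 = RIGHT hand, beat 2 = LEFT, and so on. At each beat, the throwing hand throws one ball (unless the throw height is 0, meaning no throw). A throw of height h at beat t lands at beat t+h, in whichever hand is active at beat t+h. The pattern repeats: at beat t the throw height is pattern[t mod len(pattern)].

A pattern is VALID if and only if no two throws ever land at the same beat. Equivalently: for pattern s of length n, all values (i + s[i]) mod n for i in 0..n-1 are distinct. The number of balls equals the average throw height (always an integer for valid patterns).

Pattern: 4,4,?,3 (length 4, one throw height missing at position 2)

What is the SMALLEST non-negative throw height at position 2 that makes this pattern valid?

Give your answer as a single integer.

i=0: (0 + 4) mod 4 = 0
i=1: (1 + 4) mod 4 = 1
i=2: s[i]=? (unknown)
i=3: (3 + 3) mod 4 = 2
Known residues: [0, 1, 2]; need a permutation of 0..3, so missing residue r = 3
Need (2 + s) mod 4 = 3; smallest s = (3 - 2) mod 4 = 1

Answer: 1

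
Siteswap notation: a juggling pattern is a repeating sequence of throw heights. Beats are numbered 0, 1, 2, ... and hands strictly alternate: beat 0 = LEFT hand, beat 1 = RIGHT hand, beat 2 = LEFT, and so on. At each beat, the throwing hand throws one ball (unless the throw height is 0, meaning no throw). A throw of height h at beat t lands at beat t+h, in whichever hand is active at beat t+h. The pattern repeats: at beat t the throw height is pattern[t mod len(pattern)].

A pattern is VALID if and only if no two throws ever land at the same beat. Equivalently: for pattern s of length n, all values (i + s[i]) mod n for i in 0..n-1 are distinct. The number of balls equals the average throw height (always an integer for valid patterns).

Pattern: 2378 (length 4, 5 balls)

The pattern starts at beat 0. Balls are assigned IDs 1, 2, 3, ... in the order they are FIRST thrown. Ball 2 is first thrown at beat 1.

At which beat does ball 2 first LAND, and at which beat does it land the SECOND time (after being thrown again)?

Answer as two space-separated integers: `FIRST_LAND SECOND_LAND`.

Answer: 4 6

Derivation:
Beat 0 (L): throw ball1 h=2 -> lands@2:L; in-air after throw: [b1@2:L]
Beat 1 (R): throw ball2 h=3 -> lands@4:L; in-air after throw: [b1@2:L b2@4:L]
Beat 2 (L): throw ball1 h=7 -> lands@9:R; in-air after throw: [b2@4:L b1@9:R]
Beat 3 (R): throw ball3 h=8 -> lands@11:R; in-air after throw: [b2@4:L b1@9:R b3@11:R]
Beat 4 (L): throw ball2 h=2 -> lands@6:L; in-air after throw: [b2@6:L b1@9:R b3@11:R]
Beat 5 (R): throw ball4 h=3 -> lands@8:L; in-air after throw: [b2@6:L b4@8:L b1@9:R b3@11:R]
Beat 6 (L): throw ball2 h=7 -> lands@13:R; in-air after throw: [b4@8:L b1@9:R b3@11:R b2@13:R]
Ball 2: thrown@1 h=3 -> first land @4; rethrown@4 h=2 -> second land @6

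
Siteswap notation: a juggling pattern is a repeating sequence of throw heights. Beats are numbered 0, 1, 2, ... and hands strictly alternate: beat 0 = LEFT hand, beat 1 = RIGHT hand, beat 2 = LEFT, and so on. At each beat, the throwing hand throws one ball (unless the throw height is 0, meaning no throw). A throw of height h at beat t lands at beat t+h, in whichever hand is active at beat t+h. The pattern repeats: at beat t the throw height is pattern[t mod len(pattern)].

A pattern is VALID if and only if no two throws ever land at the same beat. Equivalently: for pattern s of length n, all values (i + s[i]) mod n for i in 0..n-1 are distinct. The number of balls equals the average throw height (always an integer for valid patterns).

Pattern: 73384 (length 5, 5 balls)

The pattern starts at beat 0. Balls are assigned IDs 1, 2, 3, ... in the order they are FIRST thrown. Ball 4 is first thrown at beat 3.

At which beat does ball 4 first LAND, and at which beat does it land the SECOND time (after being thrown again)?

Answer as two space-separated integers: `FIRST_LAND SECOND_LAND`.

Beat 0 (L): throw ball1 h=7 -> lands@7:R; in-air after throw: [b1@7:R]
Beat 1 (R): throw ball2 h=3 -> lands@4:L; in-air after throw: [b2@4:L b1@7:R]
Beat 2 (L): throw ball3 h=3 -> lands@5:R; in-air after throw: [b2@4:L b3@5:R b1@7:R]
Beat 3 (R): throw ball4 h=8 -> lands@11:R; in-air after throw: [b2@4:L b3@5:R b1@7:R b4@11:R]
Beat 4 (L): throw ball2 h=4 -> lands@8:L; in-air after throw: [b3@5:R b1@7:R b2@8:L b4@11:R]
Beat 5 (R): throw ball3 h=7 -> lands@12:L; in-air after throw: [b1@7:R b2@8:L b4@11:R b3@12:L]
Beat 6 (L): throw ball5 h=3 -> lands@9:R; in-air after throw: [b1@7:R b2@8:L b5@9:R b4@11:R b3@12:L]
Beat 7 (R): throw ball1 h=3 -> lands@10:L; in-air after throw: [b2@8:L b5@9:R b1@10:L b4@11:R b3@12:L]
Beat 8 (L): throw ball2 h=8 -> lands@16:L; in-air after throw: [b5@9:R b1@10:L b4@11:R b3@12:L b2@16:L]
Beat 9 (R): throw ball5 h=4 -> lands@13:R; in-air after throw: [b1@10:L b4@11:R b3@12:L b5@13:R b2@16:L]
Beat 10 (L): throw ball1 h=7 -> lands@17:R; in-air after throw: [b4@11:R b3@12:L b5@13:R b2@16:L b1@17:R]
Beat 11 (R): throw ball4 h=3 -> lands@14:L; in-air after throw: [b3@12:L b5@13:R b4@14:L b2@16:L b1@17:R]
Beat 12 (L): throw ball3 h=3 -> lands@15:R; in-air after throw: [b5@13:R b4@14:L b3@15:R b2@16:L b1@17:R]
Beat 13 (R): throw ball5 h=8 -> lands@21:R; in-air after throw: [b4@14:L b3@15:R b2@16:L b1@17:R b5@21:R]
Beat 14 (L): throw ball4 h=4 -> lands@18:L; in-air after throw: [b3@15:R b2@16:L b1@17:R b4@18:L b5@21:R]
Ball 4: thrown@3 h=8 -> first land @11; rethrown@11 h=3 -> second land @14

Answer: 11 14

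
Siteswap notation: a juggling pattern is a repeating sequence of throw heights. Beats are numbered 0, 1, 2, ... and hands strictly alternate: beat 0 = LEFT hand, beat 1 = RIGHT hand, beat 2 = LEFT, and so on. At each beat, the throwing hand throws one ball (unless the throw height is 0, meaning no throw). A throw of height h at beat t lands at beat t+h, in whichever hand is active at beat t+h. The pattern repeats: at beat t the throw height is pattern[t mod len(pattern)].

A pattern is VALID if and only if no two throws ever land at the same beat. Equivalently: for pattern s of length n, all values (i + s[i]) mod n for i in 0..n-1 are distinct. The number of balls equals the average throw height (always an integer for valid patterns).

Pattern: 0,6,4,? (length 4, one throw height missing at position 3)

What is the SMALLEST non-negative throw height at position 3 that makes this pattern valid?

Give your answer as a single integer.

Answer: 2

Derivation:
i=0: (0 + 0) mod 4 = 0
i=1: (1 + 6) mod 4 = 3
i=2: (2 + 4) mod 4 = 2
i=3: s[i]=? (unknown)
Known residues: [0, 2, 3]; need a permutation of 0..3, so missing residue r = 1
Need (3 + s) mod 4 = 1; smallest s = (1 - 3) mod 4 = 2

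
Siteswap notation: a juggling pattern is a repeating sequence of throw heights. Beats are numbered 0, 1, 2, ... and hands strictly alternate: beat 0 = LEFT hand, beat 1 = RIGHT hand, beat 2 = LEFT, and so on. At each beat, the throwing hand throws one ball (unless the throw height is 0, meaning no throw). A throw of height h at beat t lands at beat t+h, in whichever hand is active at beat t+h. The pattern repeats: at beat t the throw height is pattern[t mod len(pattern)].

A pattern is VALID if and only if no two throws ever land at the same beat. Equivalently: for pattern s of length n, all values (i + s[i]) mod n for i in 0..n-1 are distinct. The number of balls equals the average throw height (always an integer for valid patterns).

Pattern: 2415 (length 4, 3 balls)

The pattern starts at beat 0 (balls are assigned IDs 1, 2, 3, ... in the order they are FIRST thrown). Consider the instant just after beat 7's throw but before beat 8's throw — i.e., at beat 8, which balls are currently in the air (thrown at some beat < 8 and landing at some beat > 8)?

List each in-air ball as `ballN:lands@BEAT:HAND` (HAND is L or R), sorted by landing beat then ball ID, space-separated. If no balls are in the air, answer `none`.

Answer: ball2:lands@9:R ball3:lands@12:L

Derivation:
Beat 0 (L): throw ball1 h=2 -> lands@2:L; in-air after throw: [b1@2:L]
Beat 1 (R): throw ball2 h=4 -> lands@5:R; in-air after throw: [b1@2:L b2@5:R]
Beat 2 (L): throw ball1 h=1 -> lands@3:R; in-air after throw: [b1@3:R b2@5:R]
Beat 3 (R): throw ball1 h=5 -> lands@8:L; in-air after throw: [b2@5:R b1@8:L]
Beat 4 (L): throw ball3 h=2 -> lands@6:L; in-air after throw: [b2@5:R b3@6:L b1@8:L]
Beat 5 (R): throw ball2 h=4 -> lands@9:R; in-air after throw: [b3@6:L b1@8:L b2@9:R]
Beat 6 (L): throw ball3 h=1 -> lands@7:R; in-air after throw: [b3@7:R b1@8:L b2@9:R]
Beat 7 (R): throw ball3 h=5 -> lands@12:L; in-air after throw: [b1@8:L b2@9:R b3@12:L]
Beat 8 (L): throw ball1 h=2 -> lands@10:L; in-air after throw: [b2@9:R b1@10:L b3@12:L]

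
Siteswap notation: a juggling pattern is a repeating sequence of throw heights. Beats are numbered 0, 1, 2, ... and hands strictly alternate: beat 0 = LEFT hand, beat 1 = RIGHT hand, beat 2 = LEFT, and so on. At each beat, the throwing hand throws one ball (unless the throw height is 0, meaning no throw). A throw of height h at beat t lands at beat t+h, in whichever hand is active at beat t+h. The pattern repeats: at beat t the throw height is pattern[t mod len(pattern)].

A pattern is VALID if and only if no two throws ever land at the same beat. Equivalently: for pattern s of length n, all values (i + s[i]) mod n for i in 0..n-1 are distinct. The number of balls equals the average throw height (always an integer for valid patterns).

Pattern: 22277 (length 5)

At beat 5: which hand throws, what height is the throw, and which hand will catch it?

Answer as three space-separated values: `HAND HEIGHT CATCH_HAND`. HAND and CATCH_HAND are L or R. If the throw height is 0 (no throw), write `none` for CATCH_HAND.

Beat 5: 5 mod 2 = 1, so hand = R
Throw height = pattern[5 mod 5] = pattern[0] = 2
Lands at beat 5+2=7, 7 mod 2 = 1, so catch hand = R

Answer: R 2 R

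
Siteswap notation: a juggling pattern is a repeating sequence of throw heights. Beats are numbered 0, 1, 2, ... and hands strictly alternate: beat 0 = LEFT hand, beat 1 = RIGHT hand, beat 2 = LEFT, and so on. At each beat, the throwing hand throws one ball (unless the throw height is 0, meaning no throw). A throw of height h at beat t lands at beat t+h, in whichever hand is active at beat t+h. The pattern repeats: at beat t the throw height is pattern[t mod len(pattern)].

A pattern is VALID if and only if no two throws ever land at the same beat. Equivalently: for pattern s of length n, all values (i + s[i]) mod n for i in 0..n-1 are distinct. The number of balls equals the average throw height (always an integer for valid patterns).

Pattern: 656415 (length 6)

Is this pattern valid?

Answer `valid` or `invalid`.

Answer: invalid

Derivation:
i=0: (i + s[i]) mod n = (0 + 6) mod 6 = 0
i=1: (i + s[i]) mod n = (1 + 5) mod 6 = 0
i=2: (i + s[i]) mod n = (2 + 6) mod 6 = 2
i=3: (i + s[i]) mod n = (3 + 4) mod 6 = 1
i=4: (i + s[i]) mod n = (4 + 1) mod 6 = 5
i=5: (i + s[i]) mod n = (5 + 5) mod 6 = 4
Residues: [0, 0, 2, 1, 5, 4], distinct: False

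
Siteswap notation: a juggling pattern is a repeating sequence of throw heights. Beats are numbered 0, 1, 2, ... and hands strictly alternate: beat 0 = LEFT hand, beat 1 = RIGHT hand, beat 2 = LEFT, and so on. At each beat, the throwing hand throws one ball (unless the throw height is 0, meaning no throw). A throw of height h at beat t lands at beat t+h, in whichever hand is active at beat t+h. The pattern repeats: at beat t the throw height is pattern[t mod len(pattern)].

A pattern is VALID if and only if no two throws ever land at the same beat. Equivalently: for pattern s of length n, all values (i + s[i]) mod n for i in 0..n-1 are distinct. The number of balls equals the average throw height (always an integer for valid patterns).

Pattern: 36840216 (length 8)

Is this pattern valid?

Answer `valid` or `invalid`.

Answer: invalid

Derivation:
i=0: (i + s[i]) mod n = (0 + 3) mod 8 = 3
i=1: (i + s[i]) mod n = (1 + 6) mod 8 = 7
i=2: (i + s[i]) mod n = (2 + 8) mod 8 = 2
i=3: (i + s[i]) mod n = (3 + 4) mod 8 = 7
i=4: (i + s[i]) mod n = (4 + 0) mod 8 = 4
i=5: (i + s[i]) mod n = (5 + 2) mod 8 = 7
i=6: (i + s[i]) mod n = (6 + 1) mod 8 = 7
i=7: (i + s[i]) mod n = (7 + 6) mod 8 = 5
Residues: [3, 7, 2, 7, 4, 7, 7, 5], distinct: False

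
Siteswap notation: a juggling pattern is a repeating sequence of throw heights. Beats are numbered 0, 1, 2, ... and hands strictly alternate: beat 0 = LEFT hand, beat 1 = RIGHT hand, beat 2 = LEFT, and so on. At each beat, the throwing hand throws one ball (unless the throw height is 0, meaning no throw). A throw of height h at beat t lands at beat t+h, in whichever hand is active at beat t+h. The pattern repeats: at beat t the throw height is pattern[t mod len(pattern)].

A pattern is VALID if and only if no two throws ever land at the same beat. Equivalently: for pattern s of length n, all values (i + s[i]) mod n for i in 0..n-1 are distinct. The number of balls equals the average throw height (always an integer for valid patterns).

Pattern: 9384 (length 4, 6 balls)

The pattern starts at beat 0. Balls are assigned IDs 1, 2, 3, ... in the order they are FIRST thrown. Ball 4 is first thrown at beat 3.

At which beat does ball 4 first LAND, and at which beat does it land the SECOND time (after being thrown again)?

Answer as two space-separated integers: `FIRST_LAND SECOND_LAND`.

Answer: 7 11

Derivation:
Beat 0 (L): throw ball1 h=9 -> lands@9:R; in-air after throw: [b1@9:R]
Beat 1 (R): throw ball2 h=3 -> lands@4:L; in-air after throw: [b2@4:L b1@9:R]
Beat 2 (L): throw ball3 h=8 -> lands@10:L; in-air after throw: [b2@4:L b1@9:R b3@10:L]
Beat 3 (R): throw ball4 h=4 -> lands@7:R; in-air after throw: [b2@4:L b4@7:R b1@9:R b3@10:L]
Beat 4 (L): throw ball2 h=9 -> lands@13:R; in-air after throw: [b4@7:R b1@9:R b3@10:L b2@13:R]
Beat 5 (R): throw ball5 h=3 -> lands@8:L; in-air after throw: [b4@7:R b5@8:L b1@9:R b3@10:L b2@13:R]
Beat 6 (L): throw ball6 h=8 -> lands@14:L; in-air after throw: [b4@7:R b5@8:L b1@9:R b3@10:L b2@13:R b6@14:L]
Beat 7 (R): throw ball4 h=4 -> lands@11:R; in-air after throw: [b5@8:L b1@9:R b3@10:L b4@11:R b2@13:R b6@14:L]
Beat 8 (L): throw ball5 h=9 -> lands@17:R; in-air after throw: [b1@9:R b3@10:L b4@11:R b2@13:R b6@14:L b5@17:R]
Beat 9 (R): throw ball1 h=3 -> lands@12:L; in-air after throw: [b3@10:L b4@11:R b1@12:L b2@13:R b6@14:L b5@17:R]
Beat 10 (L): throw ball3 h=8 -> lands@18:L; in-air after throw: [b4@11:R b1@12:L b2@13:R b6@14:L b5@17:R b3@18:L]
Beat 11 (R): throw ball4 h=4 -> lands@15:R; in-air after throw: [b1@12:L b2@13:R b6@14:L b4@15:R b5@17:R b3@18:L]
Ball 4: thrown@3 h=4 -> first land @7; rethrown@7 h=4 -> second land @11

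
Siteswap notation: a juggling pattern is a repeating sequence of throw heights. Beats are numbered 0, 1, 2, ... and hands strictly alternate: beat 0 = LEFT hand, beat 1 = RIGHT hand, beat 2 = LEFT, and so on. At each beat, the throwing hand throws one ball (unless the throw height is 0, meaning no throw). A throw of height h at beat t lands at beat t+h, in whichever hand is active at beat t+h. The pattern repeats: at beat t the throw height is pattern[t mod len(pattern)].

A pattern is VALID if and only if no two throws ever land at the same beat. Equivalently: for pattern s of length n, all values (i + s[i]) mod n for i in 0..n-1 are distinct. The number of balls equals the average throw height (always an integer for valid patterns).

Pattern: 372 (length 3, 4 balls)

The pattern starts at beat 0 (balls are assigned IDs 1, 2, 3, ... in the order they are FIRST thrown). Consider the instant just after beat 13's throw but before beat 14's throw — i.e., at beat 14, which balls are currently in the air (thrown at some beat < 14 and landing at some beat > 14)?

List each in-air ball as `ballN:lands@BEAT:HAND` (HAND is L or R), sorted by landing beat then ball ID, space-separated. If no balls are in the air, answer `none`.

Answer: ball1:lands@15:R ball2:lands@17:R ball3:lands@20:L

Derivation:
Beat 0 (L): throw ball1 h=3 -> lands@3:R; in-air after throw: [b1@3:R]
Beat 1 (R): throw ball2 h=7 -> lands@8:L; in-air after throw: [b1@3:R b2@8:L]
Beat 2 (L): throw ball3 h=2 -> lands@4:L; in-air after throw: [b1@3:R b3@4:L b2@8:L]
Beat 3 (R): throw ball1 h=3 -> lands@6:L; in-air after throw: [b3@4:L b1@6:L b2@8:L]
Beat 4 (L): throw ball3 h=7 -> lands@11:R; in-air after throw: [b1@6:L b2@8:L b3@11:R]
Beat 5 (R): throw ball4 h=2 -> lands@7:R; in-air after throw: [b1@6:L b4@7:R b2@8:L b3@11:R]
Beat 6 (L): throw ball1 h=3 -> lands@9:R; in-air after throw: [b4@7:R b2@8:L b1@9:R b3@11:R]
Beat 7 (R): throw ball4 h=7 -> lands@14:L; in-air after throw: [b2@8:L b1@9:R b3@11:R b4@14:L]
Beat 8 (L): throw ball2 h=2 -> lands@10:L; in-air after throw: [b1@9:R b2@10:L b3@11:R b4@14:L]
Beat 9 (R): throw ball1 h=3 -> lands@12:L; in-air after throw: [b2@10:L b3@11:R b1@12:L b4@14:L]
Beat 10 (L): throw ball2 h=7 -> lands@17:R; in-air after throw: [b3@11:R b1@12:L b4@14:L b2@17:R]
Beat 11 (R): throw ball3 h=2 -> lands@13:R; in-air after throw: [b1@12:L b3@13:R b4@14:L b2@17:R]
Beat 12 (L): throw ball1 h=3 -> lands@15:R; in-air after throw: [b3@13:R b4@14:L b1@15:R b2@17:R]
Beat 13 (R): throw ball3 h=7 -> lands@20:L; in-air after throw: [b4@14:L b1@15:R b2@17:R b3@20:L]
Beat 14 (L): throw ball4 h=2 -> lands@16:L; in-air after throw: [b1@15:R b4@16:L b2@17:R b3@20:L]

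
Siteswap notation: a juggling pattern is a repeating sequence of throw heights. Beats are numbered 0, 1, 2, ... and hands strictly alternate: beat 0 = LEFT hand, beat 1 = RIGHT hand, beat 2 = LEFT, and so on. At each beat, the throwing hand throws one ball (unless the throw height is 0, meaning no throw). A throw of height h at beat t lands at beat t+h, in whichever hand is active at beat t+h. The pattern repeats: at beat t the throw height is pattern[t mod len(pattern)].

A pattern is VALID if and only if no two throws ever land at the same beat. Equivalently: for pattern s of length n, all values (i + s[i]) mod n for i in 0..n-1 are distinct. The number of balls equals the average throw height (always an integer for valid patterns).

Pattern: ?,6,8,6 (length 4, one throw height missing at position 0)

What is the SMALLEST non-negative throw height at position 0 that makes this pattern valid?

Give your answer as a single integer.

Answer: 0

Derivation:
i=0: s[i]=? (unknown)
i=1: (1 + 6) mod 4 = 3
i=2: (2 + 8) mod 4 = 2
i=3: (3 + 6) mod 4 = 1
Known residues: [1, 2, 3]; need a permutation of 0..3, so missing residue r = 0
Need (0 + s) mod 4 = 0; smallest s = (0 - 0) mod 4 = 0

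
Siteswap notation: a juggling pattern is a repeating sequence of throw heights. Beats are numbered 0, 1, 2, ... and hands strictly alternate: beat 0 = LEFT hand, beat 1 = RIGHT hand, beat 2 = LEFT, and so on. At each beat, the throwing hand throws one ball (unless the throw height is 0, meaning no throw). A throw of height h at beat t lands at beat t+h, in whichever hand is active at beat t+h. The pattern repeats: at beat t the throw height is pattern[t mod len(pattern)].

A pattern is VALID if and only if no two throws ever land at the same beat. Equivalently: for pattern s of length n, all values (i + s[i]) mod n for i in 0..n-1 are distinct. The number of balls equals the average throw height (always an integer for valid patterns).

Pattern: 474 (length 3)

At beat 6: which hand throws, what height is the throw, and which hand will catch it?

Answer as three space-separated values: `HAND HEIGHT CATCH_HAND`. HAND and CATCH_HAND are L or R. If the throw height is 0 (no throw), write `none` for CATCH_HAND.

Answer: L 4 L

Derivation:
Beat 6: 6 mod 2 = 0, so hand = L
Throw height = pattern[6 mod 3] = pattern[0] = 4
Lands at beat 6+4=10, 10 mod 2 = 0, so catch hand = L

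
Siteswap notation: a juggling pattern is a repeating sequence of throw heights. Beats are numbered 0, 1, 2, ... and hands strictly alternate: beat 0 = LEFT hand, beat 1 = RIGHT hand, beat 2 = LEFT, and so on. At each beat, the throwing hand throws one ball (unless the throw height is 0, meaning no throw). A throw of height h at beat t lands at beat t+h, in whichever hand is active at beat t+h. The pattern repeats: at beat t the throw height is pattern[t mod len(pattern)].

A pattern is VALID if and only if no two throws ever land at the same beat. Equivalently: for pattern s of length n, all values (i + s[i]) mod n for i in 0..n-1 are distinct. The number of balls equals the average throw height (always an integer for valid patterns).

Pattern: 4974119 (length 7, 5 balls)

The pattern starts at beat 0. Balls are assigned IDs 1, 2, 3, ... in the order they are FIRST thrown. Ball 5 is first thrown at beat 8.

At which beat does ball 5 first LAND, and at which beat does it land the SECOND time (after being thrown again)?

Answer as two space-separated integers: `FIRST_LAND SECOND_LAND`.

Answer: 17 21

Derivation:
Beat 0 (L): throw ball1 h=4 -> lands@4:L; in-air after throw: [b1@4:L]
Beat 1 (R): throw ball2 h=9 -> lands@10:L; in-air after throw: [b1@4:L b2@10:L]
Beat 2 (L): throw ball3 h=7 -> lands@9:R; in-air after throw: [b1@4:L b3@9:R b2@10:L]
Beat 3 (R): throw ball4 h=4 -> lands@7:R; in-air after throw: [b1@4:L b4@7:R b3@9:R b2@10:L]
Beat 4 (L): throw ball1 h=1 -> lands@5:R; in-air after throw: [b1@5:R b4@7:R b3@9:R b2@10:L]
Beat 5 (R): throw ball1 h=1 -> lands@6:L; in-air after throw: [b1@6:L b4@7:R b3@9:R b2@10:L]
Beat 6 (L): throw ball1 h=9 -> lands@15:R; in-air after throw: [b4@7:R b3@9:R b2@10:L b1@15:R]
Beat 7 (R): throw ball4 h=4 -> lands@11:R; in-air after throw: [b3@9:R b2@10:L b4@11:R b1@15:R]
Beat 8 (L): throw ball5 h=9 -> lands@17:R; in-air after throw: [b3@9:R b2@10:L b4@11:R b1@15:R b5@17:R]
Beat 9 (R): throw ball3 h=7 -> lands@16:L; in-air after throw: [b2@10:L b4@11:R b1@15:R b3@16:L b5@17:R]
Beat 10 (L): throw ball2 h=4 -> lands@14:L; in-air after throw: [b4@11:R b2@14:L b1@15:R b3@16:L b5@17:R]
Beat 11 (R): throw ball4 h=1 -> lands@12:L; in-air after throw: [b4@12:L b2@14:L b1@15:R b3@16:L b5@17:R]
Beat 12 (L): throw ball4 h=1 -> lands@13:R; in-air after throw: [b4@13:R b2@14:L b1@15:R b3@16:L b5@17:R]
Beat 13 (R): throw ball4 h=9 -> lands@22:L; in-air after throw: [b2@14:L b1@15:R b3@16:L b5@17:R b4@22:L]
Beat 14 (L): throw ball2 h=4 -> lands@18:L; in-air after throw: [b1@15:R b3@16:L b5@17:R b2@18:L b4@22:L]
Beat 15 (R): throw ball1 h=9 -> lands@24:L; in-air after throw: [b3@16:L b5@17:R b2@18:L b4@22:L b1@24:L]
Beat 16 (L): throw ball3 h=7 -> lands@23:R; in-air after throw: [b5@17:R b2@18:L b4@22:L b3@23:R b1@24:L]
Beat 17 (R): throw ball5 h=4 -> lands@21:R; in-air after throw: [b2@18:L b5@21:R b4@22:L b3@23:R b1@24:L]
Beat 18 (L): throw ball2 h=1 -> lands@19:R; in-air after throw: [b2@19:R b5@21:R b4@22:L b3@23:R b1@24:L]
Ball 5: thrown@8 h=9 -> first land @17; rethrown@17 h=4 -> second land @21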